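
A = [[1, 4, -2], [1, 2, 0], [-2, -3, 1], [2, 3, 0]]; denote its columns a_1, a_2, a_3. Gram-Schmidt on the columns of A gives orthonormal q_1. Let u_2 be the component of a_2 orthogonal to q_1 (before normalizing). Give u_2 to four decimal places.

u_2 = (2.2000, 0.2000, 0.6000, -0.6000)

a_1 = (1, 1, -2, 2); ‖a_1‖ = 3.1623, so q_1 = (0.3162, 0.3162, -0.6325, 0.6325).
q_1·a_2 = 0.3162·4 + 0.3162·2 + (-0.6325)·(-3) + 0.6325·3 = 5.6921.
u_2 = a_2 − 5.6921·q_1 = (2.2000, 0.2000, 0.6000, -0.6000).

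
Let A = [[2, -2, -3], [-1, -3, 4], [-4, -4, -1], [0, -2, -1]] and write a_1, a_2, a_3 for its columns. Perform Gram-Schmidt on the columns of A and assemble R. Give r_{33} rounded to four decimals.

r_{33} = 4.9459

a_1 = (2, -1, -4, 0); ‖a_1‖ = 4.5826, so q_1 = (0.4364, -0.2182, -0.8729, 0.0000).
q_1·a_2 = 0.4364·(-2) + (-0.2182)·(-3) + (-0.8729)·(-4) + 0.0000·(-2) = 3.2733.
u_2 = a_2 − 3.2733·q_1 = (-3.4286, -2.2857, -1.1429, -2.0000).
‖u_2‖ = 4.7208, so q_2 = (-0.7263, -0.4842, -0.2421, -0.4237).
q_1·a_3 = 0.4364·(-3) + (-0.2182)·4 + (-0.8729)·(-1) + 0.0000·(-1) = -1.3093; q_2·a_3 = (-0.7263)·(-3) + (-0.4842)·4 + (-0.2421)·(-1) + (-0.4237)·(-1) = 0.9078.
u_3 = a_3 + 1.3093·q_1 − 0.9078·q_2 = (-1.7692, 4.1538, -1.9231, -0.6154).
r_{33} = ‖u_3‖ = 4.9459.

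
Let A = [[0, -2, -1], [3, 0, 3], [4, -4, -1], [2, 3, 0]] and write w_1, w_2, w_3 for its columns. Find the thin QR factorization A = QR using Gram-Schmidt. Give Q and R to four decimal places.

Q = [[0.0000, -0.3957, -0.1416], [0.5571, 0.2047, 0.7769], [0.7428, -0.5184, -0.3213], [0.3714, 0.7299, -0.5227]], R = [[5.3852, -1.8570, 0.9285], [0.0000, 5.0549, 1.5281], [0.0000, 0.0000, 2.7934]]

w_1 = (0, 3, 4, 2); ‖w_1‖ = 5.3852, so e_1 = (0.0000, 0.5571, 0.7428, 0.3714).
e_1·w_2 = 0.0000·(-2) + 0.5571·0 + 0.7428·(-4) + 0.3714·3 = -1.8570.
u_2 = w_2 + 1.8570·e_1 = (-2.0000, 1.0345, -2.6207, 3.6897).
‖u_2‖ = 5.0549, so e_2 = (-0.3957, 0.2047, -0.5184, 0.7299).
e_1·w_3 = 0.0000·(-1) + 0.5571·3 + 0.7428·(-1) + 0.3714·0 = 0.9285; e_2·w_3 = (-0.3957)·(-1) + 0.2047·3 + (-0.5184)·(-1) + 0.7299·0 = 1.5281.
u_3 = w_3 − 0.9285·e_1 − 1.5281·e_2 = (-0.3954, 2.1700, -0.8974, -1.4602).
‖u_3‖ = 2.7934, so e_3 = (-0.1416, 0.7769, -0.3213, -0.5227).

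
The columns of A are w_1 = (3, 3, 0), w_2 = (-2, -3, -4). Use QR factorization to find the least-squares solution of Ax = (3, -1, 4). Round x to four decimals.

w_1 = (3, 3, 0); ‖w_1‖ = 4.2426, so q_1 = (0.7071, 0.7071, 0.0000).
q_1·w_2 = 0.7071·(-2) + 0.7071·(-3) + 0.0000·(-4) = -3.5355.
u_2 = w_2 + 3.5355·q_1 = (0.5000, -0.5000, -4.0000).
‖u_2‖ = 4.0620, so q_2 = (0.1231, -0.1231, -0.9847).
Qᵀb = (1.4142, -3.4466).
Back-substitute: x_2 = -3.4466/4.0620 = -0.8485.
x_1 = (1.4142 + 3.5355·(-0.8485))/4.2426 = -0.3737.

x = (-0.3737, -0.8485)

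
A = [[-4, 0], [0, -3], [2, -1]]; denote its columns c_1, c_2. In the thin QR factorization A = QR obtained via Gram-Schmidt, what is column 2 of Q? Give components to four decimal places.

e_2 = (-0.1278, -0.9583, -0.2556)

c_1 = (-4, 0, 2); ‖c_1‖ = 4.4721, so e_1 = (-0.8944, 0.0000, 0.4472).
e_1·c_2 = (-0.8944)·0 + 0.0000·(-3) + 0.4472·(-1) = -0.4472.
u_2 = c_2 + 0.4472·e_1 = (-0.4000, -3.0000, -0.8000).
‖u_2‖ = 3.1305, so e_2 = (-0.1278, -0.9583, -0.2556).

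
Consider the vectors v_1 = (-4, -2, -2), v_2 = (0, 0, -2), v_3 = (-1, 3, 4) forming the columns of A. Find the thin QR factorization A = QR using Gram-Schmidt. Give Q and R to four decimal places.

Q = [[-0.8165, 0.3651, -0.4472], [-0.4082, 0.1826, 0.8944], [-0.4082, -0.9129, 0.0000]], R = [[4.8990, 0.8165, -2.0412], [0.0000, 1.8257, -3.4689], [0.0000, 0.0000, 3.1305]]

v_1 = (-4, -2, -2); ‖v_1‖ = 4.8990, so e_1 = (-0.8165, -0.4082, -0.4082).
e_1·v_2 = (-0.8165)·0 + (-0.4082)·0 + (-0.4082)·(-2) = 0.8165.
u_2 = v_2 − 0.8165·e_1 = (0.6667, 0.3333, -1.6667).
‖u_2‖ = 1.8257, so e_2 = (0.3651, 0.1826, -0.9129).
e_1·v_3 = (-0.8165)·(-1) + (-0.4082)·3 + (-0.4082)·4 = -2.0412; e_2·v_3 = 0.3651·(-1) + 0.1826·3 + (-0.9129)·4 = -3.4689.
u_3 = v_3 + 2.0412·e_1 + 3.4689·e_2 = (-1.4000, 2.8000, 0.0000).
‖u_3‖ = 3.1305, so e_3 = (-0.4472, 0.8944, 0.0000).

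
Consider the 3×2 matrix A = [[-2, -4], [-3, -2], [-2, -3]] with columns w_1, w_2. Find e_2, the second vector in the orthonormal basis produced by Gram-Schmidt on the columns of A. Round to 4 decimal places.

e_2 = (-0.7042, 0.6539, -0.2766)

w_1 = (-2, -3, -2); ‖w_1‖ = 4.1231, so e_1 = (-0.4851, -0.7276, -0.4851).
e_1·w_2 = (-0.4851)·(-4) + (-0.7276)·(-2) + (-0.4851)·(-3) = 4.8507.
u_2 = w_2 − 4.8507·e_1 = (-1.6471, 1.5294, -0.6471).
‖u_2‖ = 2.3389, so e_2 = (-0.7042, 0.6539, -0.2766).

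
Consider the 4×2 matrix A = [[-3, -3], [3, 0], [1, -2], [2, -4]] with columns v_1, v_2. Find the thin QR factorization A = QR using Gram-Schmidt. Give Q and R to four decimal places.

Q = [[-0.6255, -0.5817], [0.6255, 0.0242], [0.2085, -0.3636], [0.4170, -0.7272]], R = [[4.7958, -0.2085], [0.0000, 5.3811]]

v_1 = (-3, 3, 1, 2); ‖v_1‖ = 4.7958, so q_1 = (-0.6255, 0.6255, 0.2085, 0.4170).
q_1·v_2 = (-0.6255)·(-3) + 0.6255·0 + 0.2085·(-2) + 0.4170·(-4) = -0.2085.
u_2 = v_2 + 0.2085·q_1 = (-3.1304, 0.1304, -1.9565, -3.9130).
‖u_2‖ = 5.3811, so q_2 = (-0.5817, 0.0242, -0.3636, -0.7272).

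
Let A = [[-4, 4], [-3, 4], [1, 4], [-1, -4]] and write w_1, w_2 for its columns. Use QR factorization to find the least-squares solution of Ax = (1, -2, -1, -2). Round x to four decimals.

x = (0.1446, 0.0452)

w_1 = (-4, -3, 1, -1); ‖w_1‖ = 5.1962, so q_1 = (-0.7698, -0.5774, 0.1925, -0.1925).
q_1·w_2 = (-0.7698)·4 + (-0.5774)·4 + 0.1925·4 + (-0.1925)·(-4) = -3.8490.
u_2 = w_2 + 3.8490·q_1 = (1.0370, 1.7778, 4.7407, -4.7407).
‖u_2‖ = 7.0132, so q_2 = (0.1479, 0.2535, 0.6760, -0.6760).
Qᵀb = (0.5774, 0.3169).
Back-substitute: x_2 = 0.3169/7.0132 = 0.0452.
x_1 = (0.5774 + 3.8490·0.0452)/5.1962 = 0.1446.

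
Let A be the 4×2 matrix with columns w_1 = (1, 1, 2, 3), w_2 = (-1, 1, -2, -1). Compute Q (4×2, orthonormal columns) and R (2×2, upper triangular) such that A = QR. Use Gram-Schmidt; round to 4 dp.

Q = [[0.2582, -0.2760], [0.2582, 0.7591], [0.5164, -0.5521], [0.7746, 0.2070]], R = [[3.8730, -1.8074], [0.0000, 1.9322]]

q_1 = w_1/‖w_1‖ = (1, 1, 2, 3)/3.8730 = (0.2582, 0.2582, 0.5164, 0.7746).
r_{12} = q_1·w_2 = -1.8074.
u_2 = w_2 + 1.8074·q_1 = (-0.5333, 1.4667, -1.0667, 0.4000).
‖u_2‖ = 1.9322, so q_2 = (-0.2760, 0.7591, -0.5521, 0.2070).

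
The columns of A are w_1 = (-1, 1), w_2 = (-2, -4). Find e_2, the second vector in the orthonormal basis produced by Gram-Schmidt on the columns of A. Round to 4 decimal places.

e_1 = w_1/‖w_1‖ = (-1, 1)/1.4142 = (-0.7071, 0.7071).
r_{12} = e_1·w_2 = -1.4142.
u_2 = w_2 + 1.4142·e_1 = (-3.0000, -3.0000).
‖u_2‖ = 4.2426, so e_2 = (-0.7071, -0.7071).

e_2 = (-0.7071, -0.7071)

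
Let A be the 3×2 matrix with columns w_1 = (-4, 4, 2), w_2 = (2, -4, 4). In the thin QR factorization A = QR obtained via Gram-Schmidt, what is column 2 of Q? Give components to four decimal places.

w_1 = (-4, 4, 2); ‖w_1‖ = 6.0000, so q_1 = (-0.6667, 0.6667, 0.3333).
q_1·w_2 = (-0.6667)·2 + 0.6667·(-4) + 0.3333·4 = -2.6667.
u_2 = w_2 + 2.6667·q_1 = (0.2222, -2.2222, 4.8889).
‖u_2‖ = 5.3748, so q_2 = (0.0413, -0.4134, 0.9096).

q_2 = (0.0413, -0.4134, 0.9096)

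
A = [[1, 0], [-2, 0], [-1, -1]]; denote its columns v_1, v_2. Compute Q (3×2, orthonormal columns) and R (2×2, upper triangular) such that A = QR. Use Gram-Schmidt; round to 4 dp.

Q = [[0.4082, -0.1826], [-0.8165, 0.3651], [-0.4082, -0.9129]], R = [[2.4495, 0.4082], [0.0000, 0.9129]]

v_1 = (1, -2, -1); ‖v_1‖ = 2.4495, so e_1 = (0.4082, -0.8165, -0.4082).
e_1·v_2 = 0.4082·0 + (-0.8165)·0 + (-0.4082)·(-1) = 0.4082.
u_2 = v_2 − 0.4082·e_1 = (-0.1667, 0.3333, -0.8333).
‖u_2‖ = 0.9129, so e_2 = (-0.1826, 0.3651, -0.9129).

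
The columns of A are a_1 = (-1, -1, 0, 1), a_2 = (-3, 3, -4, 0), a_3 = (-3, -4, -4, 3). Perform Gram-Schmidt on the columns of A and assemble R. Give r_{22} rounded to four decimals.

a_1 = (-1, -1, 0, 1); ‖a_1‖ = 1.7321, so e_1 = (-0.5774, -0.5774, 0.0000, 0.5774).
e_1·a_2 = (-0.5774)·(-3) + (-0.5774)·3 + 0.0000·(-4) + 0.5774·0 = 0.0000.
u_2 = a_2 − 0.0000·e_1 = (-3.0000, 3.0000, -4.0000, 0.0000).
r_{22} = ‖u_2‖ = 5.8310.

r_{22} = 5.8310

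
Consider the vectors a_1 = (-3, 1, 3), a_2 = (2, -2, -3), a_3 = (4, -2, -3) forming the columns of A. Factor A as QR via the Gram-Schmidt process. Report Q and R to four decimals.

Q = [[-0.6882, -0.5115, 0.5145], [0.2294, -0.8262, -0.5145], [0.6882, -0.2361, 0.6860]], R = [[4.3589, -3.9001, -5.2766], [0.0000, 1.3377, 0.3148], [0.0000, 0.0000, 1.0290]]

e_1 = a_1/‖a_1‖ = (-3, 1, 3)/4.3589 = (-0.6882, 0.2294, 0.6882).
r_{12} = e_1·a_2 = -3.9001.
u_2 = a_2 + 3.9001·e_1 = (-0.6842, -1.1053, -0.3158).
‖u_2‖ = 1.3377, so e_2 = (-0.5115, -0.8262, -0.2361).
r_{13} = e_1·a_3 = -5.2766; r_{23} = e_2·a_3 = 0.3148.
u_3 = a_3 + 5.2766·e_1 − 0.3148·e_2 = (0.5294, -0.5294, 0.7059).
‖u_3‖ = 1.0290, so e_3 = (0.5145, -0.5145, 0.6860).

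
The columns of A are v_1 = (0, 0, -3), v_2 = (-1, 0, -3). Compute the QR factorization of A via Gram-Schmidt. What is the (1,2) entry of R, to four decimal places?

v_1 = (0, 0, -3); ‖v_1‖ = 3.0000, so q_1 = (0.0000, 0.0000, -1.0000).
r_{12} = q_1·v_2 = 3.0000.

r_{12} = 3.0000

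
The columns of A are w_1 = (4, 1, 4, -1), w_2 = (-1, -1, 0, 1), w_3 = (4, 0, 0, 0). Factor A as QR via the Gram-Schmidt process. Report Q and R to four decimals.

Q = [[0.6860, -0.2111, 0.6963], [0.1715, -0.5911, -0.3482], [0.6860, 0.5066, -0.5222], [-0.1715, 0.5911, 0.3482]], R = [[5.8310, -1.0290, 2.7440], [0.0000, 1.3933, -0.8444], [0.0000, 0.0000, 2.7852]]

w_1 = (4, 1, 4, -1); ‖w_1‖ = 5.8310, so q_1 = (0.6860, 0.1715, 0.6860, -0.1715).
q_1·w_2 = 0.6860·(-1) + 0.1715·(-1) + 0.6860·0 + (-0.1715)·1 = -1.0290.
u_2 = w_2 + 1.0290·q_1 = (-0.2941, -0.8235, 0.7059, 0.8235).
‖u_2‖ = 1.3933, so q_2 = (-0.2111, -0.5911, 0.5066, 0.5911).
q_1·w_3 = 0.6860·4 + 0.1715·0 + 0.6860·0 + (-0.1715)·0 = 2.7440; q_2·w_3 = (-0.2111)·4 + (-0.5911)·0 + 0.5066·0 + 0.5911·0 = -0.8444.
u_3 = w_3 − 2.7440·q_1 + 0.8444·q_2 = (1.9394, -0.9697, -1.4545, 0.9697).
‖u_3‖ = 2.7852, so q_3 = (0.6963, -0.3482, -0.5222, 0.3482).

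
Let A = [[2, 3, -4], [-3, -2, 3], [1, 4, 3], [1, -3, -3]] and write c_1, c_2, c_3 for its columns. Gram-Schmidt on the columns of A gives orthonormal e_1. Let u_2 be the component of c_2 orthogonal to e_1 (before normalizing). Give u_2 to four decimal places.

u_2 = (1.2667, 0.6000, 3.1333, -3.8667)

c_1 = (2, -3, 1, 1); ‖c_1‖ = 3.8730, so e_1 = (0.5164, -0.7746, 0.2582, 0.2582).
e_1·c_2 = 0.5164·3 + (-0.7746)·(-2) + 0.2582·4 + 0.2582·(-3) = 3.3566.
u_2 = c_2 − 3.3566·e_1 = (1.2667, 0.6000, 3.1333, -3.8667).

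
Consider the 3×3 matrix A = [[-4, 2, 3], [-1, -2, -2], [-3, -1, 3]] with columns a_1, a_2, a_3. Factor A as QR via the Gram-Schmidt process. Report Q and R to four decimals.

a_1 = (-4, -1, -3); ‖a_1‖ = 5.0990, so e_1 = (-0.7845, -0.1961, -0.5883).
e_1·a_2 = (-0.7845)·2 + (-0.1961)·(-2) + (-0.5883)·(-1) = -0.5883.
u_2 = a_2 + 0.5883·e_1 = (1.5385, -2.1154, -1.3462).
‖u_2‖ = 2.9417, so e_2 = (0.5230, -0.7191, -0.4576).
e_1·a_3 = (-0.7845)·3 + (-0.1961)·(-2) + (-0.5883)·3 = -3.7262; e_2·a_3 = 0.5230·3 + (-0.7191)·(-2) + (-0.4576)·3 = 1.6343.
u_3 = a_3 + 3.7262·e_1 − 1.6343·e_2 = (-0.7778, -1.5556, 1.5556).
‖u_3‖ = 2.3333, so e_3 = (-0.3333, -0.6667, 0.6667).

Q = [[-0.7845, 0.5230, -0.3333], [-0.1961, -0.7191, -0.6667], [-0.5883, -0.4576, 0.6667]], R = [[5.0990, -0.5883, -3.7262], [0.0000, 2.9417, 1.6343], [0.0000, 0.0000, 2.3333]]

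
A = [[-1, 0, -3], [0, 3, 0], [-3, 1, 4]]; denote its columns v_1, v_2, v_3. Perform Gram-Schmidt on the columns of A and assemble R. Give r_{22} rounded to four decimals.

r_{22} = 3.0166

v_1 = (-1, 0, -3); ‖v_1‖ = 3.1623, so q_1 = (-0.3162, 0.0000, -0.9487).
q_1·v_2 = (-0.3162)·0 + 0.0000·3 + (-0.9487)·1 = -0.9487.
u_2 = v_2 + 0.9487·q_1 = (-0.3000, 3.0000, 0.1000).
r_{22} = ‖u_2‖ = 3.0166.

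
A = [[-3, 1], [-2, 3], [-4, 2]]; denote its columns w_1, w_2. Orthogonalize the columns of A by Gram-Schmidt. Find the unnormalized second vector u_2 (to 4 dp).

q_1 = w_1/‖w_1‖ = (-3, -2, -4)/5.3852 = (-0.5571, -0.3714, -0.7428).
r_{12} = q_1·w_2 = -3.1568.
u_2 = w_2 + 3.1568·q_1 = (-0.7586, 1.8276, -0.3448).

u_2 = (-0.7586, 1.8276, -0.3448)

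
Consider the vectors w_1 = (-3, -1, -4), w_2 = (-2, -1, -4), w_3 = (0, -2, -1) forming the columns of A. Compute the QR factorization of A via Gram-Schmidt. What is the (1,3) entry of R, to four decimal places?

r_{13} = 1.1767

w_1 = (-3, -1, -4); ‖w_1‖ = 5.0990, so q_1 = (-0.5883, -0.1961, -0.7845).
r_{13} = q_1·w_3 = 1.1767.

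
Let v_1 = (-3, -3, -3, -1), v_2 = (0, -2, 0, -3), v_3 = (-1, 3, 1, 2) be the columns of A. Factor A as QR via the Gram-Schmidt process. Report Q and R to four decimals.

e_1 = v_1/‖v_1‖ = (-3, -3, -3, -1)/5.2915 = (-0.5669, -0.5669, -0.5669, -0.1890).
r_{12} = e_1·v_2 = 1.7008.
u_2 = v_2 − 1.7008·e_1 = (0.9643, -1.0357, 0.9643, -2.6786).
‖u_2‖ = 3.1792, so e_2 = (0.3033, -0.3258, 0.3033, -0.8425).
r_{13} = e_1·v_3 = -2.0788; r_{23} = e_2·v_3 = -2.6624.
u_3 = v_3 + 2.0788·e_1 + 2.6624·e_2 = (-1.3710, 0.9541, 0.6290, -0.6360).
‖u_3‖ = 1.8948, so e_3 = (-0.7236, 0.5035, 0.3320, -0.3357).

Q = [[-0.5669, 0.3033, -0.7236], [-0.5669, -0.3258, 0.5035], [-0.5669, 0.3033, 0.3320], [-0.1890, -0.8425, -0.3357]], R = [[5.2915, 1.7008, -2.0788], [0.0000, 3.1792, -2.6624], [0.0000, 0.0000, 1.8948]]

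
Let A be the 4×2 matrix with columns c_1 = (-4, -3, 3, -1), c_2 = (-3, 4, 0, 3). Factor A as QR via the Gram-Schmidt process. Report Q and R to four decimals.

Q = [[-0.6761, -0.5755], [-0.5071, 0.6443], [0.5071, 0.0443], [-0.1690, 0.5017]], R = [[5.9161, -0.5071], [0.0000, 5.8089]]

c_1 = (-4, -3, 3, -1); ‖c_1‖ = 5.9161, so q_1 = (-0.6761, -0.5071, 0.5071, -0.1690).
q_1·c_2 = (-0.6761)·(-3) + (-0.5071)·4 + 0.5071·0 + (-0.1690)·3 = -0.5071.
u_2 = c_2 + 0.5071·q_1 = (-3.3429, 3.7429, 0.2571, 2.9143).
‖u_2‖ = 5.8089, so q_2 = (-0.5755, 0.6443, 0.0443, 0.5017).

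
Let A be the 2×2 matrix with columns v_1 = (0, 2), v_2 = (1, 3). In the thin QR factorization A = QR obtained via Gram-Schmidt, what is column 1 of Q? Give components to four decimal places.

e_1 = (0.0000, 1.0000)

e_1 = v_1/‖v_1‖ = (0, 2)/2.0000 = (0.0000, 1.0000).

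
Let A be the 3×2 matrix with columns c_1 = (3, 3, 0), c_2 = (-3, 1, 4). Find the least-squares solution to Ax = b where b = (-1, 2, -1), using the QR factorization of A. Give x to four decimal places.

x = (0.1944, 0.0833)

q_1 = c_1/‖c_1‖ = (3, 3, 0)/4.2426 = (0.7071, 0.7071, 0.0000).
r_{12} = q_1·c_2 = -1.4142.
u_2 = c_2 + 1.4142·q_1 = (-2.0000, 2.0000, 4.0000).
‖u_2‖ = 4.8990, so q_2 = (-0.4082, 0.4082, 0.8165).
Qᵀb = (0.7071, 0.4082).
Back-substitute: x_2 = 0.4082/4.8990 = 0.0833.
x_1 = (0.7071 + 1.4142·0.0833)/4.2426 = 0.1944.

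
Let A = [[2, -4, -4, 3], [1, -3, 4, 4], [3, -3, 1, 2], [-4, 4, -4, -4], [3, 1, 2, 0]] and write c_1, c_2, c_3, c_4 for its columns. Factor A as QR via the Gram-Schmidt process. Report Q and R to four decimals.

Q = [[0.3203, -0.4804, -0.7210, 0.3815], [0.1601, -0.4484, 0.6123, 0.4947], [0.4804, -0.0961, -0.0815, -0.6216], [-0.6405, 0.1281, -0.3093, 0.1769], [0.4804, 0.7366, -0.0543, 0.4381]], R = [[6.2450, -5.2842, 3.3627, 5.1241], [0.0000, 4.8038, 0.9928, -3.9392], [0.0000, 0.0000, 6.3802, 1.3605], [0.0000, 0.0000, 0.0000, 1.1729]]

c_1 = (2, 1, 3, -4, 3); ‖c_1‖ = 6.2450, so q_1 = (0.3203, 0.1601, 0.4804, -0.6405, 0.4804).
q_1·c_2 = 0.3203·(-4) + 0.1601·(-3) + 0.4804·(-3) + (-0.6405)·4 + 0.4804·1 = -5.2842.
u_2 = c_2 + 5.2842·q_1 = (-2.3077, -2.1538, -0.4615, 0.6154, 3.5385).
‖u_2‖ = 4.8038, so q_2 = (-0.4804, -0.4484, -0.0961, 0.1281, 0.7366).
q_1·c_3 = 0.3203·(-4) + 0.1601·4 + 0.4804·1 + (-0.6405)·(-4) + 0.4804·2 = 3.3627; q_2·c_3 = (-0.4804)·(-4) + (-0.4484)·4 + (-0.0961)·1 + 0.1281·(-4) + 0.7366·2 = 0.9928.
u_3 = c_3 − 3.3627·q_1 − 0.9928·q_2 = (-4.6000, 3.9067, -0.5200, -1.9733, -0.3467).
‖u_3‖ = 6.3802, so q_3 = (-0.7210, 0.6123, -0.0815, -0.3093, -0.0543).
q_1·c_4 = 0.3203·3 + 0.1601·4 + 0.4804·2 + (-0.6405)·(-4) + 0.4804·0 = 5.1241; q_2·c_4 = (-0.4804)·3 + (-0.4484)·4 + (-0.0961)·2 + 0.1281·(-4) + 0.7366·0 = -3.9392; q_3·c_4 = (-0.7210)·3 + 0.6123·4 + (-0.0815)·2 + (-0.3093)·(-4) + (-0.0543)·0 = 1.3605.
u_4 = c_4 − 5.1241·q_1 + 3.9392·q_2 − 1.3605·q_3 = (0.4475, 0.5803, -0.7291, 0.2074, 0.5139).
‖u_4‖ = 1.1729, so q_4 = (0.3815, 0.4947, -0.6216, 0.1769, 0.4381).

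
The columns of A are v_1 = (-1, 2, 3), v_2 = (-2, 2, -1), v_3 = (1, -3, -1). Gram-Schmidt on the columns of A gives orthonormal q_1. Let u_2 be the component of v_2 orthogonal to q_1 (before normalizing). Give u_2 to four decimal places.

u_2 = (-1.7857, 1.5714, -1.6429)

v_1 = (-1, 2, 3); ‖v_1‖ = 3.7417, so q_1 = (-0.2673, 0.5345, 0.8018).
q_1·v_2 = (-0.2673)·(-2) + 0.5345·2 + 0.8018·(-1) = 0.8018.
u_2 = v_2 − 0.8018·q_1 = (-1.7857, 1.5714, -1.6429).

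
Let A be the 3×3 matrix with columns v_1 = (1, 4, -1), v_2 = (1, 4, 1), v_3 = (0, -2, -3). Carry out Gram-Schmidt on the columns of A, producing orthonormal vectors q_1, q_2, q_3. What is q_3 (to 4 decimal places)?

q_1 = v_1/‖v_1‖ = (1, 4, -1)/4.2426 = (0.2357, 0.9428, -0.2357).
r_{12} = q_1·v_2 = 3.7712.
u_2 = v_2 − 3.7712·q_1 = (0.1111, 0.4444, 1.8889).
‖u_2‖ = 1.9437, so q_2 = (0.0572, 0.2287, 0.9718).
r_{13} = q_1·v_3 = -1.1785; r_{23} = q_2·v_3 = -3.3728.
u_3 = v_3 + 1.1785·q_1 + 3.3728·q_2 = (0.4706, -0.1176, 0.0000).
‖u_3‖ = 0.4851, so q_3 = (0.9701, -0.2425, 0.0000).

q_3 = (0.9701, -0.2425, 0.0000)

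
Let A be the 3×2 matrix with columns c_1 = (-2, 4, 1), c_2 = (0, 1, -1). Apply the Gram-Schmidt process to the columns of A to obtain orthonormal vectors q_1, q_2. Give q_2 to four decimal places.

q_1 = c_1/‖c_1‖ = (-2, 4, 1)/4.5826 = (-0.4364, 0.8729, 0.2182).
r_{12} = q_1·c_2 = 0.6547.
u_2 = c_2 − 0.6547·q_1 = (0.2857, 0.4286, -1.1429).
‖u_2‖ = 1.2536, so q_2 = (0.2279, 0.3419, -0.9117).

q_2 = (0.2279, 0.3419, -0.9117)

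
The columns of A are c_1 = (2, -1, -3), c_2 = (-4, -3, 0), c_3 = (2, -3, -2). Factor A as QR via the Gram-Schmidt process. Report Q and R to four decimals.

e_1 = c_1/‖c_1‖ = (2, -1, -3)/3.7417 = (0.5345, -0.2673, -0.8018).
r_{12} = e_1·c_2 = -1.3363.
u_2 = c_2 + 1.3363·e_1 = (-3.2857, -3.3571, -1.0714).
‖u_2‖ = 4.8181, so e_2 = (-0.6819, -0.6968, -0.2224).
r_{13} = e_1·c_3 = 3.4744; r_{23} = e_2·c_3 = 1.1712.
u_3 = c_3 − 3.4744·e_1 − 1.1712·e_2 = (0.9415, -1.2554, 1.0462).
‖u_3‖ = 1.8860, so e_3 = (0.4992, -0.6656, 0.5547).

Q = [[0.5345, -0.6819, 0.4992], [-0.2673, -0.6968, -0.6656], [-0.8018, -0.2224, 0.5547]], R = [[3.7417, -1.3363, 3.4744], [0.0000, 4.8181, 1.1712], [0.0000, 0.0000, 1.8860]]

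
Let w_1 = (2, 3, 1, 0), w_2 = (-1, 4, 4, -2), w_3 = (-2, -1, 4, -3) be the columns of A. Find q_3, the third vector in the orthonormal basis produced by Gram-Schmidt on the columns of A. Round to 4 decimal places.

q_3 = (0.5666, -0.5383, 0.4816, -0.3966)

w_1 = (2, 3, 1, 0); ‖w_1‖ = 3.7417, so q_1 = (0.5345, 0.8018, 0.2673, 0.0000).
q_1·w_2 = 0.5345·(-1) + 0.8018·4 + 0.2673·4 + 0.0000·(-2) = 3.7417.
u_2 = w_2 − 3.7417·q_1 = (-3.0000, 1.0000, 3.0000, -2.0000).
‖u_2‖ = 4.7958, so q_2 = (-0.6255, 0.2085, 0.6255, -0.4170).
q_1·w_3 = 0.5345·(-2) + 0.8018·(-1) + 0.2673·4 + 0.0000·(-3) = -0.8018; q_2·w_3 = (-0.6255)·(-2) + 0.2085·(-1) + 0.6255·4 + (-0.4170)·(-3) = 4.7958.
u_3 = w_3 + 0.8018·q_1 − 4.7958·q_2 = (1.4286, -1.3571, 1.2143, -1.0000).
‖u_3‖ = 2.5213, so q_3 = (0.5666, -0.5383, 0.4816, -0.3966).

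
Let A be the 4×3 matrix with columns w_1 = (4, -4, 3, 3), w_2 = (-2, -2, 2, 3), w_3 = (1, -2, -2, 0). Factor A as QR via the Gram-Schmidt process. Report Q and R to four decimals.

w_1 = (4, -4, 3, 3); ‖w_1‖ = 7.0711, so e_1 = (0.5657, -0.5657, 0.4243, 0.4243).
e_1·w_2 = 0.5657·(-2) + (-0.5657)·(-2) + 0.4243·2 + 0.4243·3 = 2.1213.
u_2 = w_2 − 2.1213·e_1 = (-3.2000, -0.8000, 1.1000, 2.1000).
‖u_2‖ = 4.0620, so e_2 = (-0.7878, -0.1969, 0.2708, 0.5170).
e_1·w_3 = 0.5657·1 + (-0.5657)·(-2) + 0.4243·(-2) + 0.4243·0 = 0.8485; e_2·w_3 = (-0.7878)·1 + (-0.1969)·(-2) + 0.2708·(-2) + 0.5170·0 = -0.9355.
u_3 = w_3 − 0.8485·e_1 + 0.9355·e_2 = (-0.2170, -1.7042, -2.1067, 0.1236).
‖u_3‖ = 2.7212, so e_3 = (-0.0797, -0.6263, -0.7742, 0.0454).

Q = [[0.5657, -0.7878, -0.0797], [-0.5657, -0.1969, -0.6263], [0.4243, 0.2708, -0.7742], [0.4243, 0.5170, 0.0454]], R = [[7.0711, 2.1213, 0.8485], [0.0000, 4.0620, -0.9355], [0.0000, 0.0000, 2.7212]]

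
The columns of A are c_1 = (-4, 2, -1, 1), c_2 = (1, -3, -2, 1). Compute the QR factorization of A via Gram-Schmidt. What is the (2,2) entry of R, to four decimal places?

r_{22} = 3.5739

c_1 = (-4, 2, -1, 1); ‖c_1‖ = 4.6904, so e_1 = (-0.8528, 0.4264, -0.2132, 0.2132).
e_1·c_2 = (-0.8528)·1 + 0.4264·(-3) + (-0.2132)·(-2) + 0.2132·1 = -1.4924.
u_2 = c_2 + 1.4924·e_1 = (-0.2727, -2.3636, -2.3182, 1.3182).
r_{22} = ‖u_2‖ = 3.5739.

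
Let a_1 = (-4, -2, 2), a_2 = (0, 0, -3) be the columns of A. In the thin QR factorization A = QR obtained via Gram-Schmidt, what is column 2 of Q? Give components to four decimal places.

q_2 = (-0.3651, -0.1826, -0.9129)

q_1 = a_1/‖a_1‖ = (-4, -2, 2)/4.8990 = (-0.8165, -0.4082, 0.4082).
r_{12} = q_1·a_2 = -1.2247.
u_2 = a_2 + 1.2247·q_1 = (-1.0000, -0.5000, -2.5000).
‖u_2‖ = 2.7386, so q_2 = (-0.3651, -0.1826, -0.9129).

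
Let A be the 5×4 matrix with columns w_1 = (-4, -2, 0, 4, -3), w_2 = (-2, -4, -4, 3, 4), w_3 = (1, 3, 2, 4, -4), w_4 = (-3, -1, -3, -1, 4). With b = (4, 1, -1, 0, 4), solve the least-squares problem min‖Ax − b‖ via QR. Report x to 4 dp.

w_1 = (-4, -2, 0, 4, -3); ‖w_1‖ = 6.7082, so q_1 = (-0.5963, -0.2981, 0.0000, 0.5963, -0.4472).
q_1·w_2 = (-0.5963)·(-2) + (-0.2981)·(-4) + 0.0000·(-4) + 0.5963·3 + (-0.4472)·4 = 2.3851.
u_2 = w_2 − 2.3851·q_1 = (-0.5778, -3.2889, -4.0000, 1.5778, 5.0667).
‖u_2‖ = 7.4371, so q_2 = (-0.0777, -0.4422, -0.5378, 0.2121, 0.6813).
q_1·w_3 = (-0.5963)·1 + (-0.2981)·3 + 0.0000·2 + 0.5963·4 + (-0.4472)·(-4) = 2.6833; q_2·w_3 = (-0.0777)·1 + (-0.4422)·3 + (-0.5378)·2 + 0.2121·4 + 0.6813·(-4) = -4.3565.
u_3 = w_3 − 2.6833·q_1 + 4.3565·q_2 = (2.2616, 1.8734, -0.3431, 3.3242, 0.1679).
‖u_3‖ = 4.4521, so q_3 = (0.5080, 0.4208, -0.0771, 0.7467, 0.0377).
q_1·w_4 = (-0.5963)·(-3) + (-0.2981)·(-1) + 0.0000·(-3) + 0.5963·(-1) + (-0.4472)·4 = -0.2981; q_2·w_4 = (-0.0777)·(-3) + (-0.4422)·(-1) + (-0.5378)·(-3) + 0.2121·(-1) + 0.6813·4 = 4.8017; q_3·w_4 = 0.5080·(-3) + 0.4208·(-1) + (-0.0771)·(-3) + 0.7467·(-1) + 0.0377·4 = -2.3093.
u_4 = w_4 + 0.2981·q_1 − 4.8017·q_2 + 2.3093·q_3 = (-1.6317, 2.0063, -0.5954, -0.1166, 0.6825).
‖u_4‖ = 2.7426, so q_4 = (-0.5949, 0.7316, -0.2171, -0.0425, 0.2489).
Qᵀb = (-4.4721, 2.5099, 2.6807, -0.4356).
Back-substitute: x_4 = -0.4356/2.7426 = -0.1588.
x_3 = (2.6807 + 2.3093·(-0.1588))/4.4521 = 0.5197.
x_2 = (2.5099 + 4.3565·0.5197 − 4.8017·(-0.1588))/7.4371 = 0.7445.
x_1 = (-4.4721 − 2.3851·0.7445 − 2.6833·0.5197 + 0.2981·(-0.1588))/6.7082 = -1.1463.

x = (-1.1463, 0.7445, 0.5197, -0.1588)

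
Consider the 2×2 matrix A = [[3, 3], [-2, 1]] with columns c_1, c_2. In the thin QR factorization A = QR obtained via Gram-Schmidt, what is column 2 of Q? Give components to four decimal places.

e_2 = (0.5547, 0.8321)

c_1 = (3, -2); ‖c_1‖ = 3.6056, so e_1 = (0.8321, -0.5547).
e_1·c_2 = 0.8321·3 + (-0.5547)·1 = 1.9415.
u_2 = c_2 − 1.9415·e_1 = (1.3846, 2.0769).
‖u_2‖ = 2.4962, so e_2 = (0.5547, 0.8321).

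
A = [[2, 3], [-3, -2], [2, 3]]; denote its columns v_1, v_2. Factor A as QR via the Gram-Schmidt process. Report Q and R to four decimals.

Q = [[0.4851, 0.5145], [-0.7276, 0.6860], [0.4851, 0.5145]], R = [[4.1231, 4.3656], [0.0000, 1.7150]]

v_1 = (2, -3, 2); ‖v_1‖ = 4.1231, so q_1 = (0.4851, -0.7276, 0.4851).
q_1·v_2 = 0.4851·3 + (-0.7276)·(-2) + 0.4851·3 = 4.3656.
u_2 = v_2 − 4.3656·q_1 = (0.8824, 1.1765, 0.8824).
‖u_2‖ = 1.7150, so q_2 = (0.5145, 0.6860, 0.5145).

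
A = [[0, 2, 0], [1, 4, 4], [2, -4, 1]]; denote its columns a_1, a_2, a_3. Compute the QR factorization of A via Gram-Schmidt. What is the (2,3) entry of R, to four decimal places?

r_{23} = 2.9334

a_1 = (0, 1, 2); ‖a_1‖ = 2.2361, so e_1 = (0.0000, 0.4472, 0.8944).
e_1·a_2 = 0.0000·2 + 0.4472·4 + 0.8944·(-4) = -1.7889.
u_2 = a_2 + 1.7889·e_1 = (2.0000, 4.8000, -2.4000).
‖u_2‖ = 5.7271, so e_2 = (0.3492, 0.8381, -0.4191).
r_{23} = e_2·a_3 = 2.9334.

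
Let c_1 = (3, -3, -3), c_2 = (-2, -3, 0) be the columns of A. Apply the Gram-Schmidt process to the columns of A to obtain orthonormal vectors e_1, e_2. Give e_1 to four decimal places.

e_1 = (0.5774, -0.5774, -0.5774)

e_1 = c_1/‖c_1‖ = (3, -3, -3)/5.1962 = (0.5774, -0.5774, -0.5774).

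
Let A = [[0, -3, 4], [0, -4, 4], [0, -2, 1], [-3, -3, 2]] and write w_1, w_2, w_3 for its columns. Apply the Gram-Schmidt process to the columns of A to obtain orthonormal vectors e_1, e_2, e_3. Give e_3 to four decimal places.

e_3 = (0.6395, -0.0984, -0.7625, 0.0000)

w_1 = (0, 0, 0, -3); ‖w_1‖ = 3.0000, so e_1 = (0.0000, 0.0000, 0.0000, -1.0000).
e_1·w_2 = 0.0000·(-3) + 0.0000·(-4) + 0.0000·(-2) + (-1.0000)·(-3) = 3.0000.
u_2 = w_2 − 3.0000·e_1 = (-3.0000, -4.0000, -2.0000, 0.0000).
‖u_2‖ = 5.3852, so e_2 = (-0.5571, -0.7428, -0.3714, 0.0000).
e_1·w_3 = 0.0000·4 + 0.0000·4 + 0.0000·1 + (-1.0000)·2 = -2.0000; e_2·w_3 = (-0.5571)·4 + (-0.7428)·4 + (-0.3714)·1 + 0.0000·2 = -5.5709.
u_3 = w_3 + 2.0000·e_1 + 5.5709·e_2 = (0.8966, -0.1379, -1.0690, 0.0000).
‖u_3‖ = 1.4020, so e_3 = (0.6395, -0.0984, -0.7625, 0.0000).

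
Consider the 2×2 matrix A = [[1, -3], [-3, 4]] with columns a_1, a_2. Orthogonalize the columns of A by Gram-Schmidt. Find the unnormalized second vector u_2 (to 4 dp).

u_2 = (-1.5000, -0.5000)

e_1 = a_1/‖a_1‖ = (1, -3)/3.1623 = (0.3162, -0.9487).
r_{12} = e_1·a_2 = -4.7434.
u_2 = a_2 + 4.7434·e_1 = (-1.5000, -0.5000).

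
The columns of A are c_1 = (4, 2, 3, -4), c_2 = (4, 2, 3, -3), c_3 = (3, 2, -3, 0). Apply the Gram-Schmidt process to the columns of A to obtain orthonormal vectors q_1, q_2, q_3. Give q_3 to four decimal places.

c_1 = (4, 2, 3, -4); ‖c_1‖ = 6.7082, so q_1 = (0.5963, 0.2981, 0.4472, -0.5963).
q_1·c_2 = 0.5963·4 + 0.2981·2 + 0.4472·3 + (-0.5963)·(-3) = 6.1119.
u_2 = c_2 − 6.1119·q_1 = (0.3556, 0.1778, 0.2667, 0.6444).
‖u_2‖ = 0.8028, so q_2 = (0.4429, 0.2215, 0.3322, 0.8028).
q_1·c_3 = 0.5963·3 + 0.2981·2 + 0.4472·(-3) + (-0.5963)·0 = 1.0435; q_2·c_3 = 0.4429·3 + 0.2215·2 + 0.3322·(-3) + 0.8028·0 = 0.7751.
u_3 = c_3 − 1.0435·q_1 − 0.7751·q_2 = (2.0345, 1.5172, -3.7241, 0.0000).
‖u_3‖ = 4.5067, so q_3 = (0.4514, 0.3367, -0.8264, 0.0000).

q_3 = (0.4514, 0.3367, -0.8264, 0.0000)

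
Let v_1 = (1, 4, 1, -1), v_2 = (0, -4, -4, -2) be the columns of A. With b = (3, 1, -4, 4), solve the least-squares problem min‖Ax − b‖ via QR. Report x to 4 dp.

v_1 = (1, 4, 1, -1); ‖v_1‖ = 4.3589, so e_1 = (0.2294, 0.9177, 0.2294, -0.2294).
e_1·v_2 = 0.2294·0 + 0.9177·(-4) + 0.2294·(-4) + (-0.2294)·(-2) = -4.1295.
u_2 = v_2 + 4.1295·e_1 = (0.9474, -0.2105, -3.0526, -2.9474).
‖u_2‖ = 4.3529, so e_2 = (0.2176, -0.0484, -0.7013, -0.6771).
Qᵀb = (-0.2294, 0.7013).
Back-substitute: x_2 = 0.7013/4.3529 = 0.1611.
x_1 = (-0.2294 + 4.1295·0.1611)/4.3589 = 0.1000.

x = (0.1000, 0.1611)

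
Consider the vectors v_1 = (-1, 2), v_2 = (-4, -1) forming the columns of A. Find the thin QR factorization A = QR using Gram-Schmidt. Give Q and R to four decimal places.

v_1 = (-1, 2); ‖v_1‖ = 2.2361, so e_1 = (-0.4472, 0.8944).
e_1·v_2 = (-0.4472)·(-4) + 0.8944·(-1) = 0.8944.
u_2 = v_2 − 0.8944·e_1 = (-3.6000, -1.8000).
‖u_2‖ = 4.0249, so e_2 = (-0.8944, -0.4472).

Q = [[-0.4472, -0.8944], [0.8944, -0.4472]], R = [[2.2361, 0.8944], [0.0000, 4.0249]]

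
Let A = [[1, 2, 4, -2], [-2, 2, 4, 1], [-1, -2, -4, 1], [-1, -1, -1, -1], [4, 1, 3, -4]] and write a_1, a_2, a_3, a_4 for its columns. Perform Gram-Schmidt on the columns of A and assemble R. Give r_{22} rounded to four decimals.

r_{22} = 3.5935

e_1 = a_1/‖a_1‖ = (1, -2, -1, -1, 4)/4.7958 = (0.2085, -0.4170, -0.2085, -0.2085, 0.8341).
r_{12} = e_1·a_2 = 1.0426.
u_2 = a_2 − 1.0426·e_1 = (1.7826, 2.4348, -1.7826, -0.7826, 0.1304).
r_{22} = ‖u_2‖ = 3.5935.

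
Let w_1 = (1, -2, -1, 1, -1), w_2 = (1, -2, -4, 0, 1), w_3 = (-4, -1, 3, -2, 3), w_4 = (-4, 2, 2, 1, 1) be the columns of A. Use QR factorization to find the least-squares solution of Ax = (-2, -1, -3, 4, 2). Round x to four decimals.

x = (1.0035, 1.1642, -0.2820, 1.5161)

q_1 = w_1/‖w_1‖ = (1, -2, -1, 1, -1)/2.8284 = (0.3536, -0.7071, -0.3536, 0.3536, -0.3536).
r_{12} = q_1·w_2 = 2.8284.
u_2 = w_2 − 2.8284·q_1 = (0.0000, 0.0000, -3.0000, -1.0000, 2.0000).
‖u_2‖ = 3.7417, so q_2 = (0.0000, 0.0000, -0.8018, -0.2673, 0.5345).
r_{13} = q_1·w_3 = -3.5355; r_{23} = q_2·w_3 = -0.2673.
u_3 = w_3 + 3.5355·q_1 + 0.2673·q_2 = (-2.7500, -3.5000, 1.5357, -0.8214, 1.8929).
‖u_3‖ = 5.1409, so q_3 = (-0.5349, -0.6808, 0.2987, -0.1598, 0.3682).
r_{14} = q_1·w_4 = -3.5355; r_{24} = q_2·w_4 = -1.3363; r_{34} = q_3·w_4 = 1.5839.
u_4 = w_4 + 3.5355·q_1 + 1.3363·q_2 − 1.5839·q_3 = (-1.9027, 0.5784, -0.7946, 2.1459, -0.1189).
‖u_4‖ = 3.0340, so q_4 = (-0.6271, 0.1906, -0.2619, 0.7073, -0.0392).
Qᵀb = (1.7678, 2.4054, 0.9518, 4.6001).
Back-substitute: x_4 = 4.6001/3.0340 = 1.5161.
x_3 = (0.9518 − 1.5839·1.5161)/5.1409 = -0.2820.
x_2 = (2.4054 + 0.2673·(-0.2820) + 1.3363·1.5161)/3.7417 = 1.1642.
x_1 = (1.7678 − 2.8284·1.1642 + 3.5355·(-0.2820) + 3.5355·1.5161)/2.8284 = 1.0035.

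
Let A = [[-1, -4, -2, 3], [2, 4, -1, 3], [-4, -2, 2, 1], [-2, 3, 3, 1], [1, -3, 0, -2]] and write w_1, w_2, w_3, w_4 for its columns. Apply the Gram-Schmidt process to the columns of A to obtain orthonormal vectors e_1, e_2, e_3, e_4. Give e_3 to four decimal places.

e_3 = (-0.5973, -0.3595, -0.0249, 0.3116, 0.6452)

w_1 = (-1, 2, -4, -2, 1); ‖w_1‖ = 5.0990, so e_1 = (-0.1961, 0.3922, -0.7845, -0.3922, 0.1961).
e_1·w_2 = (-0.1961)·(-4) + 0.3922·4 + (-0.7845)·(-2) + (-0.3922)·3 + 0.1961·(-3) = 2.1573.
u_2 = w_2 − 2.1573·e_1 = (-3.5769, 3.1538, -0.3077, 3.8462, -3.4231).
‖u_2‖ = 7.0247, so e_2 = (-0.5092, 0.4490, -0.0438, 0.5475, -0.4873).
e_1·w_3 = (-0.1961)·(-2) + 0.3922·(-1) + (-0.7845)·2 + (-0.3922)·3 + 0.1961·0 = -2.7456; e_2·w_3 = (-0.5092)·(-2) + 0.4490·(-1) + (-0.0438)·2 + 0.5475·3 + (-0.4873)·0 = 2.1244.
u_3 = w_3 + 2.7456·e_1 − 2.1244·e_2 = (-1.4567, -0.8769, -0.0608, 0.7599, 1.5737).
‖u_3‖ = 2.4390, so e_3 = (-0.5973, -0.3595, -0.0249, 0.3116, 0.6452).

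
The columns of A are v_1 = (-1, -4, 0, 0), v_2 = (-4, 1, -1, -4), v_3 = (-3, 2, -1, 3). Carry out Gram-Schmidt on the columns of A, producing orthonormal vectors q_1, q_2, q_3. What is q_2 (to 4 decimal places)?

q_2 = (-0.6860, 0.1715, -0.1715, -0.6860)

v_1 = (-1, -4, 0, 0); ‖v_1‖ = 4.1231, so q_1 = (-0.2425, -0.9701, 0.0000, 0.0000).
q_1·v_2 = (-0.2425)·(-4) + (-0.9701)·1 + 0.0000·(-1) + 0.0000·(-4) = 0.0000.
u_2 = v_2 + 0.0000·q_1 = (-4.0000, 1.0000, -1.0000, -4.0000).
‖u_2‖ = 5.8310, so q_2 = (-0.6860, 0.1715, -0.1715, -0.6860).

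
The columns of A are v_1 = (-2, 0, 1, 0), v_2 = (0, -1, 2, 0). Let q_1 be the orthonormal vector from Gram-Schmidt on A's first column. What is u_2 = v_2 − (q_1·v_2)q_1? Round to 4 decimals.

v_1 = (-2, 0, 1, 0); ‖v_1‖ = 2.2361, so q_1 = (-0.8944, 0.0000, 0.4472, 0.0000).
q_1·v_2 = (-0.8944)·0 + 0.0000·(-1) + 0.4472·2 + 0.0000·0 = 0.8944.
u_2 = v_2 − 0.8944·q_1 = (0.8000, -1.0000, 1.6000, 0.0000).

u_2 = (0.8000, -1.0000, 1.6000, 0.0000)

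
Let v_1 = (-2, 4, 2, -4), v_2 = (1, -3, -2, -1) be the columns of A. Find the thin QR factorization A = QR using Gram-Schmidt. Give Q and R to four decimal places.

Q = [[-0.3162, 0.0944], [0.6325, -0.5035], [0.3162, -0.4091], [-0.6325, -0.7552]], R = [[6.3246, -2.2136], [0.0000, 3.1780]]

q_1 = v_1/‖v_1‖ = (-2, 4, 2, -4)/6.3246 = (-0.3162, 0.6325, 0.3162, -0.6325).
r_{12} = q_1·v_2 = -2.2136.
u_2 = v_2 + 2.2136·q_1 = (0.3000, -1.6000, -1.3000, -2.4000).
‖u_2‖ = 3.1780, so q_2 = (0.0944, -0.5035, -0.4091, -0.7552).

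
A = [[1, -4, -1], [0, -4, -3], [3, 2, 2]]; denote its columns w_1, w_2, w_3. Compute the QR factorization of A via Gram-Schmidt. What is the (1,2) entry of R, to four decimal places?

w_1 = (1, 0, 3); ‖w_1‖ = 3.1623, so e_1 = (0.3162, 0.0000, 0.9487).
r_{12} = e_1·w_2 = 0.6325.

r_{12} = 0.6325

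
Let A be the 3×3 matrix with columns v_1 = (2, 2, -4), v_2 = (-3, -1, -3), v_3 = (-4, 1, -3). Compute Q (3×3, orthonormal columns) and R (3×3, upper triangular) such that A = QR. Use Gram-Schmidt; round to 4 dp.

q_1 = v_1/‖v_1‖ = (2, 2, -4)/4.8990 = (0.4082, 0.4082, -0.8165).
r_{12} = q_1·v_2 = 0.8165.
u_2 = v_2 − 0.8165·q_1 = (-3.3333, -1.3333, -2.3333).
‖u_2‖ = 4.2817, so q_2 = (-0.7785, -0.3114, -0.5449).
r_{13} = q_1·v_3 = 1.2247; r_{23} = q_2·v_3 = 4.4374.
u_3 = v_3 − 1.2247·q_1 − 4.4374·q_2 = (-1.0455, 1.8818, 0.4182).
‖u_3‖ = 2.1930, so q_3 = (-0.4767, 0.8581, 0.1907).

Q = [[0.4082, -0.7785, -0.4767], [0.4082, -0.3114, 0.8581], [-0.8165, -0.5449, 0.1907]], R = [[4.8990, 0.8165, 1.2247], [0.0000, 4.2817, 4.4374], [0.0000, 0.0000, 2.1930]]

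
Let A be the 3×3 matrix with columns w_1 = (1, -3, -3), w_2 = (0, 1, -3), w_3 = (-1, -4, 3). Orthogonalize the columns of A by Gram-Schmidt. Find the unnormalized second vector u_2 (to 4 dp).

u_2 = (-0.3158, 1.9474, -2.0526)

e_1 = w_1/‖w_1‖ = (1, -3, -3)/4.3589 = (0.2294, -0.6882, -0.6882).
r_{12} = e_1·w_2 = 1.3765.
u_2 = w_2 − 1.3765·e_1 = (-0.3158, 1.9474, -2.0526).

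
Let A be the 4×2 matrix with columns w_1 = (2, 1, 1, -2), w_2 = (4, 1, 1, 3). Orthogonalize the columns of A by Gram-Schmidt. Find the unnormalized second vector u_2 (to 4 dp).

q_1 = w_1/‖w_1‖ = (2, 1, 1, -2)/3.1623 = (0.6325, 0.3162, 0.3162, -0.6325).
r_{12} = q_1·w_2 = 1.2649.
u_2 = w_2 − 1.2649·q_1 = (3.2000, 0.6000, 0.6000, 3.8000).

u_2 = (3.2000, 0.6000, 0.6000, 3.8000)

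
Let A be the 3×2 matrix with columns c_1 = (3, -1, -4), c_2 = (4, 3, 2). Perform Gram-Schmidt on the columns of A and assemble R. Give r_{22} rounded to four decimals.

r_{22} = 5.3816

c_1 = (3, -1, -4); ‖c_1‖ = 5.0990, so e_1 = (0.5883, -0.1961, -0.7845).
e_1·c_2 = 0.5883·4 + (-0.1961)·3 + (-0.7845)·2 = 0.1961.
u_2 = c_2 − 0.1961·e_1 = (3.8846, 3.0385, 2.1538).
r_{22} = ‖u_2‖ = 5.3816.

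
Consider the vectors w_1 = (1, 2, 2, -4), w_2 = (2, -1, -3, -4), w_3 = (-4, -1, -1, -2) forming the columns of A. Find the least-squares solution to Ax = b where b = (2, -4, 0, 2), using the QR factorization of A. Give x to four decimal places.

x = (-0.6717, 0.2791, -0.4144)

w_1 = (1, 2, 2, -4); ‖w_1‖ = 5.0000, so q_1 = (0.2000, 0.4000, 0.4000, -0.8000).
q_1·w_2 = 0.2000·2 + 0.4000·(-1) + 0.4000·(-3) + (-0.8000)·(-4) = 2.0000.
u_2 = w_2 − 2.0000·q_1 = (1.6000, -1.8000, -3.8000, -2.4000).
‖u_2‖ = 5.0990, so q_2 = (0.3138, -0.3530, -0.7452, -0.4707).
q_1·w_3 = 0.2000·(-4) + 0.4000·(-1) + 0.4000·(-1) + (-0.8000)·(-2) = 0.0000; q_2·w_3 = 0.3138·(-4) + (-0.3530)·(-1) + (-0.7452)·(-1) + (-0.4707)·(-2) = 0.7845.
u_3 = w_3 + 0.0000·q_1 − 0.7845·q_2 = (-4.2462, -0.7231, -0.4154, -1.6308).
‖u_3‖ = 4.6244, so q_3 = (-0.9182, -0.1564, -0.0898, -0.3526).
Qᵀb = (-2.8000, 1.0983, -1.9163).
Back-substitute: x_3 = -1.9163/4.6244 = -0.4144.
x_2 = (1.0983 − 0.7845·(-0.4144))/5.0990 = 0.2791.
x_1 = (-2.8000 − 2.0000·0.2791 + 0.0000·(-0.4144))/5.0000 = -0.6717.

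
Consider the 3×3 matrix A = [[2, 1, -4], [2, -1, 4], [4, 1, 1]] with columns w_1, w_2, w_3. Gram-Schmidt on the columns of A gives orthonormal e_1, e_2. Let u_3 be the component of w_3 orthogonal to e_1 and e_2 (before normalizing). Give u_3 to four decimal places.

u_3 = (-2.1429, -0.7143, 1.4286)

e_1 = w_1/‖w_1‖ = (2, 2, 4)/4.8990 = (0.4082, 0.4082, 0.8165).
r_{12} = e_1·w_2 = 0.8165.
u_2 = w_2 − 0.8165·e_1 = (0.6667, -1.3333, 0.3333).
‖u_2‖ = 1.5275, so e_2 = (0.4364, -0.8729, 0.2182).
r_{13} = e_1·w_3 = 0.8165; r_{23} = e_2·w_3 = -5.0190.
u_3 = w_3 − 0.8165·e_1 + 5.0190·e_2 = (-2.1429, -0.7143, 1.4286).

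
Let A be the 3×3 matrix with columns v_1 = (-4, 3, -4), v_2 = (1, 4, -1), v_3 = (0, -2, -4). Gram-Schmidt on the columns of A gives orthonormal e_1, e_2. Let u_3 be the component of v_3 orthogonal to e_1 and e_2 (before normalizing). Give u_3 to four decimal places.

v_1 = (-4, 3, -4); ‖v_1‖ = 6.4031, so e_1 = (-0.6247, 0.4685, -0.6247).
e_1·v_2 = (-0.6247)·1 + 0.4685·4 + (-0.6247)·(-1) = 1.8741.
u_2 = v_2 − 1.8741·e_1 = (2.1707, 3.1220, 0.1707).
‖u_2‖ = 3.8063, so e_2 = (0.5703, 0.8202, 0.0449).
e_1·v_3 = (-0.6247)·0 + 0.4685·(-2) + (-0.6247)·(-4) = 1.5617; e_2·v_3 = 0.5703·0 + 0.8202·(-2) + 0.0449·(-4) = -1.8198.
u_3 = v_3 − 1.5617·e_1 + 1.8198·e_2 = (2.0135, -1.2391, -2.9428).

u_3 = (2.0135, -1.2391, -2.9428)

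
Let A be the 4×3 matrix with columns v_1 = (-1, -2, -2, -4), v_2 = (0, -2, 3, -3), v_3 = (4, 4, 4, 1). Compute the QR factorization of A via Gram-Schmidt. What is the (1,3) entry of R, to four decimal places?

r_{13} = -4.8000

q_1 = v_1/‖v_1‖ = (-1, -2, -2, -4)/5.0000 = (-0.2000, -0.4000, -0.4000, -0.8000).
r_{13} = q_1·v_3 = -4.8000.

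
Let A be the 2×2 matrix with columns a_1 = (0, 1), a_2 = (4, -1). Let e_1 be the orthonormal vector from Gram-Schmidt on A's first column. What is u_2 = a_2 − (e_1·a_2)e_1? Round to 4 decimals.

u_2 = (4.0000, 0.0000)

a_1 = (0, 1); ‖a_1‖ = 1.0000, so e_1 = (0.0000, 1.0000).
e_1·a_2 = 0.0000·4 + 1.0000·(-1) = -1.0000.
u_2 = a_2 + 1.0000·e_1 = (4.0000, 0.0000).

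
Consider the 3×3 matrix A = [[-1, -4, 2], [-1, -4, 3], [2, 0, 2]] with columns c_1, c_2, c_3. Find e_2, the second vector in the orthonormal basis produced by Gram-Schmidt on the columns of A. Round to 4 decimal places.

e_2 = (-0.5774, -0.5774, -0.5774)

c_1 = (-1, -1, 2); ‖c_1‖ = 2.4495, so e_1 = (-0.4082, -0.4082, 0.8165).
e_1·c_2 = (-0.4082)·(-4) + (-0.4082)·(-4) + 0.8165·0 = 3.2660.
u_2 = c_2 − 3.2660·e_1 = (-2.6667, -2.6667, -2.6667).
‖u_2‖ = 4.6188, so e_2 = (-0.5774, -0.5774, -0.5774).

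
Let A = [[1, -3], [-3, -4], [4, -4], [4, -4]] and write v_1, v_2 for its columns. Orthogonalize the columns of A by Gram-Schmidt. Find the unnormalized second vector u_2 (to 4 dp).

v_1 = (1, -3, 4, 4); ‖v_1‖ = 6.4807, so q_1 = (0.1543, -0.4629, 0.6172, 0.6172).
q_1·v_2 = 0.1543·(-3) + (-0.4629)·(-4) + 0.6172·(-4) + 0.6172·(-4) = -3.5490.
u_2 = v_2 + 3.5490·q_1 = (-2.4524, -5.6429, -1.8095, -1.8095).

u_2 = (-2.4524, -5.6429, -1.8095, -1.8095)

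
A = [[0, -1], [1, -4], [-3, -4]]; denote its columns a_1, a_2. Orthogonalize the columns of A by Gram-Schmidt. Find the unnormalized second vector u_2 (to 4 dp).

u_2 = (-1.0000, -4.8000, -1.6000)

a_1 = (0, 1, -3); ‖a_1‖ = 3.1623, so q_1 = (0.0000, 0.3162, -0.9487).
q_1·a_2 = 0.0000·(-1) + 0.3162·(-4) + (-0.9487)·(-4) = 2.5298.
u_2 = a_2 − 2.5298·q_1 = (-1.0000, -4.8000, -1.6000).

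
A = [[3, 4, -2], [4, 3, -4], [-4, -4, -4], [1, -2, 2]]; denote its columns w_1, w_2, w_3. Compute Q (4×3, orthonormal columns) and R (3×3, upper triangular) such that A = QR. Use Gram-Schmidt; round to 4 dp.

Q = [[0.4629, 0.3945, -0.1925], [0.6172, -0.1900, -0.6301], [-0.6172, -0.1169, -0.7380], [0.1543, -0.8914, 0.1459]], R = [[6.4807, 5.8635, -0.6172], [0.0000, 3.2587, -1.3444], [0.0000, 0.0000, 6.1491]]

q_1 = w_1/‖w_1‖ = (3, 4, -4, 1)/6.4807 = (0.4629, 0.6172, -0.6172, 0.1543).
r_{12} = q_1·w_2 = 5.8635.
u_2 = w_2 − 5.8635·q_1 = (1.2857, -0.6190, -0.3810, -2.9048).
‖u_2‖ = 3.2587, so q_2 = (0.3945, -0.1900, -0.1169, -0.8914).
r_{13} = q_1·w_3 = -0.6172; r_{23} = q_2·w_3 = -1.3444.
u_3 = w_3 + 0.6172·q_1 + 1.3444·q_2 = (-1.1839, -3.8744, -4.5381, 0.8969).
‖u_3‖ = 6.1491, so q_3 = (-0.1925, -0.6301, -0.7380, 0.1459).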